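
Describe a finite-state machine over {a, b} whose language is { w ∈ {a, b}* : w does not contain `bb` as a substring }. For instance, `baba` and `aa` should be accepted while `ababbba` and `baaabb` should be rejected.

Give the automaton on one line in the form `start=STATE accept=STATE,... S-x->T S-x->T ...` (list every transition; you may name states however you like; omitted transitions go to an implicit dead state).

This is the complement of 'contains `bb`'. Use the same substring-matching states — q0 through q2 holding how much of `bb` has just been matched — but flip the accepting set: everything except the trap q2 accepts.
3 states suffice.
        a   b  
>* q0   q0  q1 
 * q1   q0  q2 
   q2   q2  q2 
(> = start, * = accepting)

start=q0 accept=q0,q1 q0-a->q0 q0-b->q1 q1-a->q0 q1-b->q2 q2-a->q2 q2-b->q2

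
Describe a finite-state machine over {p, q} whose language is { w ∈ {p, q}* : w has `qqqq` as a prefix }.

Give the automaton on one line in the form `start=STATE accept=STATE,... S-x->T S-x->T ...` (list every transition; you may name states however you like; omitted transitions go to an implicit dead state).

start=A accept=E A-p->F A-q->B B-p->F B-q->C C-p->F C-q->D D-p->F D-q->E E-p->E E-q->E F-p->F F-q->F

Walk along `qqqq` while the input agrees: from A take `q` to B, and so on. Any deviation drops to the rejecting sink F. Once E is reached the prefix is confirmed and every continuation is accepted.
       p  q 
>  A   F  B 
   B   F  C 
   C   F  D 
   D   F  E 
 * E   E  E 
   F   F  F 
(> = start, * = accepting)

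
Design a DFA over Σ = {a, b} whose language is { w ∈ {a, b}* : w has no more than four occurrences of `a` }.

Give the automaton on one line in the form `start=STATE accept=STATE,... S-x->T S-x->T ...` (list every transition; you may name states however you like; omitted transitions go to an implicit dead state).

Count `a`s, saturating at 5: states q0 through q4 mean 0 through 4 `a`s seen; q5 means more than 4. Each `a` increments (capped at q5); other symbols loop. Accept from {q0, q1, q2, q3, q4}.
        a   b  
>* q0   q1  q0 
 * q1   q2  q1 
 * q2   q3  q2 
 * q3   q4  q3 
 * q4   q5  q4 
   q5   q5  q5 
(> = start, * = accepting)

start=q0 accept=q0,q1,q2,q3,q4 q0-a->q1 q0-b->q0 q1-a->q2 q1-b->q1 q2-a->q3 q2-b->q2 q3-a->q4 q3-b->q3 q4-a->q5 q4-b->q4 q5-a->q5 q5-b->q5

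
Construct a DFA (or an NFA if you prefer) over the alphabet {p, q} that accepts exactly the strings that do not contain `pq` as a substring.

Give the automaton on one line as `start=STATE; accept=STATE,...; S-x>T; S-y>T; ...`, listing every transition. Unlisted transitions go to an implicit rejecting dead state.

start=A; accept=A,B; A-p>B; A-q>A; B-p>B; B-q>C; C-p>C; C-q>C

This is the complement of 'contains `pq`'. Use the same substring-matching states — A through C holding how much of `pq` has just been matched — but flip the accepting set: everything except the trap C accepts.
3 states suffice.
       p  q 
>* A   B  A 
 * B   B  C 
   C   C  C 
(> = start, * = accepting)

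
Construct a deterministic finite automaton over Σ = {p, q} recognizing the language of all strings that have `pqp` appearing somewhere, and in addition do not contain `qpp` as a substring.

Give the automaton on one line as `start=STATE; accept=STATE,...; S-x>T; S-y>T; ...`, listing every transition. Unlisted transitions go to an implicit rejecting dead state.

start=s0; accept=s5,s8; s0-p>s1; s0-q>s2; s1-p>s1; s1-q>s3; s2-p>s4; s2-q>s2; s3-p>s5; s3-q>s2; s4-p>s6; s4-q>s3; s5-p>s7; s5-q>s8; s6-p>s6; s6-q>s9; s7-p>s7; s7-q>s7; s8-p>s5; s8-q>s8; s9-p>s7; s9-q>s10; s10-p>s6; s10-q>s10

Handle the two conditions separately and then intersect. One (4 states) tracks whether and how much of `pqp` has been seen; the other (4 states) tracks partial matches of the forbidden pattern `qpp`. Each combined state is a pair, one component from each; accept when both components accept.
          p    q  
>  s0     s1   s2 
   s1     s1   s3 
   s2     s4   s2 
   s3     s5   s2 
   s4     s6   s3 
 * s5     s7   s8 
   s6     s6   s9 
   s7     s7   s7 
 * s8     s5   s8 
   s9     s7  s10 
   s10    s6  s10 
(> = start, * = accepting)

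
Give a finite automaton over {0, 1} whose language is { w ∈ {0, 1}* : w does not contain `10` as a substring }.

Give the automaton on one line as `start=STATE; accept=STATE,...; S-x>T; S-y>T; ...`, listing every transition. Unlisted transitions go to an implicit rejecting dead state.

Track partial matches of the forbidden pattern `10`. State s2 is a dead state reached once `10` has occurred; every other state accepts. s0 means no part of `10` is currently matched.
With 3 states:
        0   1  
>* s0   s0  s1 
 * s1   s2  s1 
   s2   s2  s2 
(> = start, * = accepting)

start=s0; accept=s0,s1; s0-0>s0; s0-1>s1; s1-0>s2; s1-1>s1; s2-0>s2; s2-1>s2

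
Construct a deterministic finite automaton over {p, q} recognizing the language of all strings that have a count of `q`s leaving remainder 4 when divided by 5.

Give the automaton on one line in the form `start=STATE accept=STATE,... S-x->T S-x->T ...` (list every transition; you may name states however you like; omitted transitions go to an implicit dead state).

The only thing that matters is how many `q`s have appeared, reduced mod 5. Use one state per residue: S0 for 0, …, S4 for 4. Reading `q` moves to the next residue; anything else stays put. S4 is accepting.
5 states suffice.
        p   q  
>  S0   S0  S1 
   S1   S1  S2 
   S2   S2  S3 
   S3   S3  S4 
 * S4   S4  S0 
(> = start, * = accepting)

start=S0 accept=S4 S0-p->S0 S0-q->S1 S1-p->S1 S1-q->S2 S2-p->S2 S2-q->S3 S3-p->S3 S3-q->S4 S4-p->S4 S4-q->S0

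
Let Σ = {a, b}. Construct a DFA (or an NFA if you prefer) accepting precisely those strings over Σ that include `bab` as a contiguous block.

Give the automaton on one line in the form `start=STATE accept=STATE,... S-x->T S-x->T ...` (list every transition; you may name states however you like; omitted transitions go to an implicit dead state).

start=s0 accept=s3 s0-a->s0 s0-b->s1 s1-a->s2 s1-b->s1 s2-a->s0 s2-b->s3 s3-a->s3 s3-b->s3

Track how much of `bab` has been matched so far: state s0 is no progress, s3 is the absorbing accept state reached once `bab` has occurred. Intermediate states record partial matches; on a mismatch, fall back to the longest reusable overlap.
4 states suffice.
        a   b  
>  s0   s0  s1 
   s1   s2  s1 
   s2   s0  s3 
 * s3   s3  s3 
(> = start, * = accepting)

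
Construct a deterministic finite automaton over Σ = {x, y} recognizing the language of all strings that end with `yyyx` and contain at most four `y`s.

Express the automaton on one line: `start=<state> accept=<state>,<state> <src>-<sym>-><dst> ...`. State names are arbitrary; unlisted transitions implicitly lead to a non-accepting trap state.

start=q0 accept=q8 q0-x->q0 q0-y->q1 q1-x->q2 q1-y->q3 q2-x->q2 q2-y->q4 q3-x->q5 q3-y->q6 q4-x->q5 q4-y->q7 q5-x->q5 q5-y->q5 q6-x->q8 q6-y->q9 q7-x->q5 q7-y->q9 q8-x->q5 q8-y->q5 q9-x->q8 q9-y->q5

Handle the two conditions separately and then intersect. One (5 states) tracks how much of the suffix `yyyx` has currently been matched; the other (6 states) tracks the count of `y`s, saturating at 5. Each combined state is a pair, one component from each; accept when both components accept. Equivalent product states are then merged.
With 10 states:
        x   y  
>  q0   q0  q1 
   q1   q2  q3 
   q2   q2  q4 
   q3   q5  q6 
   q4   q5  q7 
   q5   q5  q5 
   q6   q8  q9 
   q7   q5  q9 
 * q8   q5  q5 
   q9   q8  q5 
(> = start, * = accepting)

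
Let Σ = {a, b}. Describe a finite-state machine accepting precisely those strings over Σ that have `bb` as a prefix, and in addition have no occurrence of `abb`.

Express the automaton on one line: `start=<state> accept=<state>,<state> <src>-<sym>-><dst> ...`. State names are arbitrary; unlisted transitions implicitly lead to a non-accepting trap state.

start=q0 accept=q3,q4,q5 q0-a->q1 q0-b->q2 q1-a->q1 q1-b->q1 q2-a->q1 q2-b->q3 q3-a->q4 q3-b->q3 q4-a->q4 q4-b->q5 q5-a->q4 q5-b->q1

Handle the two conditions separately and then intersect. The first has 4 states tracking whether the input so far still matches the prefix `bb`; the second has 4 states tracking partial matches of the forbidden pattern `abb`. A product state is a pair (one from each), accepting exactly when both do. After merging equivalent states the machine shrinks.
A 6-state machine:
        a   b  
>  q0   q1  q2 
   q1   q1  q1 
   q2   q1  q3 
 * q3   q4  q3 
 * q4   q4  q5 
 * q5   q4  q1 
(> = start, * = accepting)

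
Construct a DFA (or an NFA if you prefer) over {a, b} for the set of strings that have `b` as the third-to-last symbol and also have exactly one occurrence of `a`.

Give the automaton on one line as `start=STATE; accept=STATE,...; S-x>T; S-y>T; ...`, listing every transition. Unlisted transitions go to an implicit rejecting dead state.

Build one automaton per condition and run them in lockstep. One (15 states) tracks the last 3 symbols read; the other (3 states) tracks the count of `a`s, saturating at 2. Each combined state is a pair, one component from each; accept when both components accept. Equivalent product states are then merged.
With 11 states:
          a    b  
>  q0     q1   q2 
   q1     q3   q4 
   q2     q5   q6 
   q3     q3   q3 
   q4     q3   q7 
   q5     q3   q8 
   q6     q9   q6 
   q7     q3  q10 
 * q8     q3   q7 
 * q9     q3   q8 
 * q10    q3  q10 
(> = start, * = accepting)

start=q0; accept=q8,q9,q10; q0-a>q1; q0-b>q2; q1-a>q3; q1-b>q4; q2-a>q5; q2-b>q6; q3-a>q3; q3-b>q3; q4-a>q3; q4-b>q7; q5-a>q3; q5-b>q8; q6-a>q9; q6-b>q6; q7-a>q3; q7-b>q10; q8-a>q3; q8-b>q7; q9-a>q3; q9-b>q8; q10-a>q3; q10-b>q10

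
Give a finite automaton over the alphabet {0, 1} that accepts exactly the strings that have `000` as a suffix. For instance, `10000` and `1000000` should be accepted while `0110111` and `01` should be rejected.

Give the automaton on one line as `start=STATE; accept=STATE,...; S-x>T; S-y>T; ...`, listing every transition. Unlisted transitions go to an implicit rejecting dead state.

Let each state record the length of the longest suffix of the input read so far that is also a prefix of `000`. q1 means the last symbol is `0`; q2 means the last 2 symbols are `00`; q3 means the last 3 symbols are `000`. Accept only at q3, where the string currently ends in `000`.
With 4 states:
        0   1  
>  q0   q1  q0 
   q1   q2  q0 
   q2   q3  q0 
 * q3   q3  q0 
(> = start, * = accepting)

start=q0; accept=q3; q0-0>q1; q0-1>q0; q1-0>q2; q1-1>q0; q2-0>q3; q2-1>q0; q3-0>q3; q3-1>q0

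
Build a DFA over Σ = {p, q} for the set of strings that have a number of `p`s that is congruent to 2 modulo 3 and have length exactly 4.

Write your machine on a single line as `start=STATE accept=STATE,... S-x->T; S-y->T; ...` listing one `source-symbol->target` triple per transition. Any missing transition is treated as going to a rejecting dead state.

Build one automaton per condition and run them in lockstep. One (3 states) tracks the count of `p`s modulo 3; the other (6 states) tracks the input length, saturating at 5. Each combined state is a pair, one component from each; accept when both components accept. Minimizing collapses redundant product states.
With 10 states:
        p   q  
>  S0   S1  S2 
   S1   S3  S4 
   S2   S4  S5 
   S3   S6  S7 
   S4   S7  S8 
   S5   S8  S6 
   S6   S6  S6 
   S7   S6  S9 
   S8   S9  S6 
 * S9   S6  S6 
(> = start, * = accepting)

start=S0; accept=S9; S0-p->S1; S0-q->S2; S1-p->S3; S1-q->S4; S2-p->S4; S2-q->S5; S3-p->S6; S3-q->S7; S4-p->S7; S4-q->S8; S5-p->S8; S5-q->S6; S6-p->S6; S6-q->S6; S7-p->S6; S7-q->S9; S8-p->S9; S8-q->S6; S9-p->S6; S9-q->S6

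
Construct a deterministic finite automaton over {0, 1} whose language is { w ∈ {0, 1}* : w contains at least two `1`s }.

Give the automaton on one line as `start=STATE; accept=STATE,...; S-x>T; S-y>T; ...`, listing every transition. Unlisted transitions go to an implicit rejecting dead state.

start=q0; accept=q2,q3; q0-0>q0; q0-1>q1; q1-0>q1; q1-1>q2; q2-0>q2; q2-1>q3; q3-0>q3; q3-1>q3

Count `1`s, saturating at 3: states q0 through q2 mean 0 through 2 `1`s seen; q3 means more than 2. Each `1` increments (capped at q3); other symbols loop. Accept from {q2, q3}.
4 states suffice.
        0   1  
>  q0   q0  q1 
   q1   q1  q2 
 * q2   q2  q3 
 * q3   q3  q3 
(> = start, * = accepting)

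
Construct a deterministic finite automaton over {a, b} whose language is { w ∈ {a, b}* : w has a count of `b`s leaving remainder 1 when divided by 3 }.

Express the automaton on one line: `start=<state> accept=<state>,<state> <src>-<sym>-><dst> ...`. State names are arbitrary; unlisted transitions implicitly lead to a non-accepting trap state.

The only thing that matters is how many `b`s have appeared, reduced mod 3. Use one state per residue: s0 for 0, …, s2 for 2. Reading `b` moves to the next residue; anything else stays put. s1 is accepting.
With 3 states:
        a   b  
>  s0   s0  s1 
 * s1   s1  s2 
   s2   s2  s0 
(> = start, * = accepting)

start=s0 accept=s1 s0-a->s0 s0-b->s1 s1-a->s1 s1-b->s2 s2-a->s2 s2-b->s0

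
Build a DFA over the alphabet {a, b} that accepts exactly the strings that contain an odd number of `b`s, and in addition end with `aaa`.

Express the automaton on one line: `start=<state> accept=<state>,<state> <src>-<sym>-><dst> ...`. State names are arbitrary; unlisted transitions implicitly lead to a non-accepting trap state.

start=q0 accept=q7 q0-a->q1 q0-b->q2 q1-a->q3 q1-b->q2 q2-a->q4 q2-b->q0 q3-a->q5 q3-b->q2 q4-a->q6 q4-b->q0 q5-a->q5 q5-b->q2 q6-a->q7 q6-b->q0 q7-a->q7 q7-b->q0

Handle the two conditions separately and then intersect. One (2 states) tracks the count of `b`s modulo 2; the other (4 states) tracks how much of the suffix `aaa` has currently been matched. Each combined state is a pair, one component from each; accept when both components accept.
8 states suffice.
        a   b  
>  q0   q1  q2 
   q1   q3  q2 
   q2   q4  q0 
   q3   q5  q2 
   q4   q6  q0 
   q5   q5  q2 
   q6   q7  q0 
 * q7   q7  q0 
(> = start, * = accepting)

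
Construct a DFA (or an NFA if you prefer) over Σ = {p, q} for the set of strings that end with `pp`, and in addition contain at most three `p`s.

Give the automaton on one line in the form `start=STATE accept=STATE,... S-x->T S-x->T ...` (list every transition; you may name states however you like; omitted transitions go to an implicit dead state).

start=s0 accept=s2,s4 s0-p->s1 s0-q->s0 s1-p->s2 s1-q->s3 s2-p->s4 s2-q->s5 s3-p->s6 s3-q->s3 s4-p->s5 s4-q->s5 s5-p->s5 s5-q->s5 s6-p->s4 s6-q->s5

Run two small machines in parallel and take their product. One (3 states) tracks how much of the suffix `pp` has currently been matched; the other (5 states) tracks the count of `p`s, saturating at 4. Each combined state is a pair, one component from each; accept when both components accept. Equivalent product states are then merged.
7 states suffice.
        p   q  
>  s0   s1  s0 
   s1   s2  s3 
 * s2   s4  s5 
   s3   s6  s3 
 * s4   s5  s5 
   s5   s5  s5 
   s6   s4  s5 
(> = start, * = accepting)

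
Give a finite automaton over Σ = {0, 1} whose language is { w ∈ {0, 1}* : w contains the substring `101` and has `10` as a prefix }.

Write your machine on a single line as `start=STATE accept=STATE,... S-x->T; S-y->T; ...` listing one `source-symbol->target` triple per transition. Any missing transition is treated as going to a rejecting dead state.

start=q0; accept=q7; q0-0->q1; q0-1->q2; q1-0->q1; q1-1->q3; q2-0->q4; q2-1->q3; q3-0->q5; q3-1->q3; q4-0->q6; q4-1->q7; q5-0->q1; q5-1->q8; q6-0->q6; q6-1->q9; q7-0->q7; q7-1->q7; q8-0->q8; q8-1->q8; q9-0->q4; q9-1->q9

Build one automaton per condition and run them in lockstep. The first has 4 states tracking whether and how much of `101` has been seen; the second has 4 states tracking whether the input so far still matches the prefix `10`. A product state is a pair (one from each), accepting exactly when both do.
A 10-state machine:
        0   1  
>  q0   q1  q2 
   q1   q1  q3 
   q2   q4  q3 
   q3   q5  q3 
   q4   q6  q7 
   q5   q1  q8 
   q6   q6  q9 
 * q7   q7  q7 
   q8   q8  q8 
   q9   q4  q9 
(> = start, * = accepting)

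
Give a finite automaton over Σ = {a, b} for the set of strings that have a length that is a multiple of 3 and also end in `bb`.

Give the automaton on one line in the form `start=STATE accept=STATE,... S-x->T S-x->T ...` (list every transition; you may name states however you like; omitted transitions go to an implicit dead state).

start=s0 accept=s4 s0-a->s1 s0-b->s1 s1-a->s2 s1-b->s3 s2-a->s0 s2-b->s0 s3-a->s0 s3-b->s4 s4-a->s1 s4-b->s1

Handle the two conditions separately and then intersect. One (3 states) tracks the input length modulo 3; the other (3 states) tracks how much of the suffix `bb` has currently been matched. Each combined state is a pair, one component from each; accept when both components accept. Equivalent product states are then merged.
5 states suffice.
        a   b  
>  s0   s1  s1 
   s1   s2  s3 
   s2   s0  s0 
   s3   s0  s4 
 * s4   s1  s1 
(> = start, * = accepting)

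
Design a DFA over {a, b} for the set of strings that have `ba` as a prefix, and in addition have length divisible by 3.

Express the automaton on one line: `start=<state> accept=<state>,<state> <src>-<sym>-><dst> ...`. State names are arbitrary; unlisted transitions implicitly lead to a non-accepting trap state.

Build one automaton per condition and run them in lockstep. One (4 states) tracks whether the input so far still matches the prefix `ba`; the other (3 states) tracks the input length modulo 3. Each combined state is a pair, one component from each; accept when both components accept.
        a   b  
>  q0   q1  q2 
   q1   q3  q3 
   q2   q4  q3 
   q3   q5  q5 
   q4   q6  q6 
   q5   q1  q1 
 * q6   q7  q7 
   q7   q4  q4 
(> = start, * = accepting)

start=q0 accept=q6 q0-a->q1 q0-b->q2 q1-a->q3 q1-b->q3 q2-a->q4 q2-b->q3 q3-a->q5 q3-b->q5 q4-a->q6 q4-b->q6 q5-a->q1 q5-b->q1 q6-a->q7 q6-b->q7 q7-a->q4 q7-b->q4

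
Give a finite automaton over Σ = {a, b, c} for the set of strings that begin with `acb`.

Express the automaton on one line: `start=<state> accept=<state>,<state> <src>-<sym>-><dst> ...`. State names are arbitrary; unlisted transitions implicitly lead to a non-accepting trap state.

Check the first 3 symbols one by one: s0 through s2 record how many have matched `acb` so far; any wrong symbol goes to the dead state s4. After all 3 match we enter the accepting sink s3.
A 5-state machine:
        a   b   c  
>  s0   s1  s4  s4 
   s1   s4  s4  s2 
   s2   s4  s3  s4 
 * s3   s3  s3  s3 
   s4   s4  s4  s4 
(> = start, * = accepting)

start=s0 accept=s3 s0-a->s1 s0-b->s4 s0-c->s4 s1-a->s4 s1-b->s4 s1-c->s2 s2-a->s4 s2-b->s3 s2-c->s4 s3-a->s3 s3-b->s3 s3-c->s3 s4-a->s4 s4-b->s4 s4-c->s4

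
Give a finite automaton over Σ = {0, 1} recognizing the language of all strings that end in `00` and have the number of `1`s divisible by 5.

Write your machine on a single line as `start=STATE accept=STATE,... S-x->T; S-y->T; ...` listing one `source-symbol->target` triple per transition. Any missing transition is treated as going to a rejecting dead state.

start=q0; accept=q3; q0-0->q1; q0-1->q2; q1-0->q3; q1-1->q2; q2-0->q2; q2-1->q4; q3-0->q3; q3-1->q2; q4-0->q4; q4-1->q5; q5-0->q5; q5-1->q6; q6-0->q6; q6-1->q0

Handle the two conditions separately and then intersect. One (3 states) tracks how much of the suffix `00` has currently been matched; the other (5 states) tracks the count of `1`s modulo 5. Each combined state is a pair, one component from each; accept when both components accept. Equivalent product states are then merged.
7 states suffice.
        0   1  
>  q0   q1  q2 
   q1   q3  q2 
   q2   q2  q4 
 * q3   q3  q2 
   q4   q4  q5 
   q5   q5  q6 
   q6   q6  q0 
(> = start, * = accepting)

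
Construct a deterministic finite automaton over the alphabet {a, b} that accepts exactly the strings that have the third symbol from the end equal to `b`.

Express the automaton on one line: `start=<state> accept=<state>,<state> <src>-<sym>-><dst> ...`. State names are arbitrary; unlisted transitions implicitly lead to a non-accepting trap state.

start=q0 accept=q11,q12,q13,q14 q0-a->q1 q0-b->q2 q1-a->q3 q1-b->q4 q2-a->q5 q2-b->q6 q3-a->q7 q3-b->q8 q4-a->q9 q4-b->q10 q5-a->q11 q5-b->q12 q6-a->q13 q6-b->q14 q7-a->q7 q7-b->q8 q8-a->q9 q8-b->q10 q9-a->q11 q9-b->q12 q10-a->q13 q10-b->q14 q11-a->q7 q11-b->q8 q12-a->q9 q12-b->q10 q13-a->q11 q13-b->q12 q14-a->q13 q14-b->q14

Because acceptance depends on a position counted from the end, the machine has to buffer the most recent 3 symbols. Make each state the string of the last up-to-3 symbols read; on input `x` shift the window left and append `x`. Accept when the buffered window has length 3 and begins with `b`.
A 15-state machine:
          a    b  
>  q0     q1   q2 
   q1     q3   q4 
   q2     q5   q6 
   q3     q7   q8 
   q4     q9  q10 
   q5    q11  q12 
   q6    q13  q14 
   q7     q7   q8 
   q8     q9  q10 
   q9    q11  q12 
   q10   q13  q14 
 * q11    q7   q8 
 * q12    q9  q10 
 * q13   q11  q12 
 * q14   q13  q14 
(> = start, * = accepting)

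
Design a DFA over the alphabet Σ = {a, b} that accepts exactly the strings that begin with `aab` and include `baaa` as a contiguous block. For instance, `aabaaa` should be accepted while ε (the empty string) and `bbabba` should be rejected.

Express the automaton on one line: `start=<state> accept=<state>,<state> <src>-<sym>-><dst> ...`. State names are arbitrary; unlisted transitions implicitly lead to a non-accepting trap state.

start=q0 accept=q11 q0-a->q1 q0-b->q2 q1-a->q3 q1-b->q2 q2-a->q4 q2-b->q2 q3-a->q5 q3-b->q6 q4-a->q7 q4-b->q2 q5-a->q5 q5-b->q2 q6-a->q8 q6-b->q6 q7-a->q9 q7-b->q2 q8-a->q10 q8-b->q6 q9-a->q9 q9-b->q9 q10-a->q11 q10-b->q6 q11-a->q11 q11-b->q11

Handle the two conditions separately and then intersect. The first has 5 states tracking whether the input so far still matches the prefix `aab`; the second has 5 states tracking whether and how much of `baaa` has been seen. A product state is a pair (one from each), accepting exactly when both do.
          a    b  
>  q0     q1   q2 
   q1     q3   q2 
   q2     q4   q2 
   q3     q5   q6 
   q4     q7   q2 
   q5     q5   q2 
   q6     q8   q6 
   q7     q9   q2 
   q8    q10   q6 
   q9     q9   q9 
   q10   q11   q6 
 * q11   q11  q11 
(> = start, * = accepting)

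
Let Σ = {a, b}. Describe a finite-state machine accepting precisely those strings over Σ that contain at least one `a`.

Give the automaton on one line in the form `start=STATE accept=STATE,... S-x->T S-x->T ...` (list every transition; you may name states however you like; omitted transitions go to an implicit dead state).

Count `a`s, saturating at 2: state S0 means no `a` yet, S1 means one `a` seen, S2 means more than one. Each `a` increments (capped at S2); other symbols loop. Accept from {S1, S2}.
        a   b  
>  S0   S1  S0 
 * S1   S2  S1 
 * S2   S2  S2 
(> = start, * = accepting)

start=S0 accept=S1,S2 S0-a->S1 S0-b->S0 S1-a->S2 S1-b->S1 S2-a->S2 S2-b->S2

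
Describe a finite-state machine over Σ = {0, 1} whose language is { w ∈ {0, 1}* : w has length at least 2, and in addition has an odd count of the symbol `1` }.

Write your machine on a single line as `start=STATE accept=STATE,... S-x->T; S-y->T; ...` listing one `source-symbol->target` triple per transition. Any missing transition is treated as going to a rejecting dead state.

start=S0; accept=S3; S0-0->S1; S0-1->S2; S1-0->S1; S1-1->S3; S2-0->S3; S2-1->S1; S3-0->S3; S3-1->S1

Handle the two conditions separately and then intersect. One (4 states) tracks the input length, saturating at 3; the other (2 states) tracks the count of `1`s modulo 2. Each combined state is a pair, one component from each; accept when both components accept. Equivalent product states are then merged.
4 states suffice.
        0   1  
>  S0   S1  S2 
   S1   S1  S3 
   S2   S3  S1 
 * S3   S3  S1 
(> = start, * = accepting)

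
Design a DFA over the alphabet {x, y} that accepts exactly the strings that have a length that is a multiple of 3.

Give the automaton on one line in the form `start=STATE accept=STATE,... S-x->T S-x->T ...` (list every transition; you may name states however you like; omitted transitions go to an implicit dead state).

start=A accept=A A-x->B A-y->B B-x->C B-y->C C-x->A C-y->A

Count input length modulo 3: every symbol advances one step around the cycle A → B → C → A. Accept at A.
       x  y 
>* A   B  B 
   B   C  C 
   C   A  A 
(> = start, * = accepting)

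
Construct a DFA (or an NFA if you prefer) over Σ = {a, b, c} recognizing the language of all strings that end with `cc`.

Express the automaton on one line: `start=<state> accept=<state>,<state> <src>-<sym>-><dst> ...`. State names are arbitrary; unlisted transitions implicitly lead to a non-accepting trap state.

Let each state record the length of the longest suffix of the input read so far that is also a prefix of `cc`. q1 means the last symbol is `c`; q2 means the last 2 symbols are `cc`. Accept only at q2, where the string currently ends in `cc`.
        a   b   c  
>  q0   q0  q0  q1 
   q1   q0  q0  q2 
 * q2   q0  q0  q2 
(> = start, * = accepting)

start=q0 accept=q2 q0-a->q0 q0-b->q0 q0-c->q1 q1-a->q0 q1-b->q0 q1-c->q2 q2-a->q0 q2-b->q0 q2-c->q2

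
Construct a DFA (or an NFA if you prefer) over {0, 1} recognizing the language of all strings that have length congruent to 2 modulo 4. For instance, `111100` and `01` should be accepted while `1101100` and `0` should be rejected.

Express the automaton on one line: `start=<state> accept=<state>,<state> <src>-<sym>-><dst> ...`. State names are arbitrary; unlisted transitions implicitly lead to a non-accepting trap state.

start=s0 accept=s2 s0-0->s1 s0-1->s1 s1-0->s2 s1-1->s2 s2-0->s3 s2-1->s3 s3-0->s0 s3-1->s0

Count input length modulo 4: every symbol advances one step around the cycle s0 → s1 → s2 → s3 → s0. Accept at s2.
A 4-state machine:
        0   1  
>  s0   s1  s1 
   s1   s2  s2 
 * s2   s3  s3 
   s3   s0  s0 
(> = start, * = accepting)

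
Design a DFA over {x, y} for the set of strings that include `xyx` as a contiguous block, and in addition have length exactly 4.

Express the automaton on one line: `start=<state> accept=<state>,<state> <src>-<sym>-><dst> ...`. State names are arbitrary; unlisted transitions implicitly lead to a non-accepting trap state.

start=q0 accept=q8 q0-x->q1 q0-y->q2 q1-x->q3 q1-y->q4 q2-x->q3 q2-y->q5 q3-x->q5 q3-y->q6 q4-x->q7 q4-y->q5 q5-x->q5 q5-y->q5 q6-x->q8 q6-y->q5 q7-x->q8 q7-y->q8 q8-x->q5 q8-y->q5

Run two small machines in parallel and take their product. One (4 states) tracks whether and how much of `xyx` has been seen; the other (6 states) tracks the input length, saturating at 5. Each combined state is a pair, one component from each; accept when both components accept. Equivalent product states are then merged.
A 9-state machine:
        x   y  
>  q0   q1  q2 
   q1   q3  q4 
   q2   q3  q5 
   q3   q5  q6 
   q4   q7  q5 
   q5   q5  q5 
   q6   q8  q5 
   q7   q8  q8 
 * q8   q5  q5 
(> = start, * = accepting)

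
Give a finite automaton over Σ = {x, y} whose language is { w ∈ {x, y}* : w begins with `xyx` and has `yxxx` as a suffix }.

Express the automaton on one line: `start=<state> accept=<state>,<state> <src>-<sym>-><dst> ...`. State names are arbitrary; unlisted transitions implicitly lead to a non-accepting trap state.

Run two small machines in parallel and take their product. The first has 5 states tracking whether the input so far still matches the prefix `xyx`; the second has 5 states tracking how much of the suffix `yxxx` has currently been matched. A product state is a pair (one from each), accepting exactly when both do. Equivalent product states are then merged.
9 states suffice.
        x   y  
>  q0   q1  q2 
   q1   q2  q3 
   q2   q2  q2 
   q3   q4  q2 
   q4   q5  q6 
   q5   q7  q6 
   q6   q4  q6 
 * q7   q8  q6 
   q8   q8  q6 
(> = start, * = accepting)

start=q0 accept=q7 q0-x->q1 q0-y->q2 q1-x->q2 q1-y->q3 q2-x->q2 q2-y->q2 q3-x->q4 q3-y->q2 q4-x->q5 q4-y->q6 q5-x->q7 q5-y->q6 q6-x->q4 q6-y->q6 q7-x->q8 q7-y->q6 q8-x->q8 q8-y->q6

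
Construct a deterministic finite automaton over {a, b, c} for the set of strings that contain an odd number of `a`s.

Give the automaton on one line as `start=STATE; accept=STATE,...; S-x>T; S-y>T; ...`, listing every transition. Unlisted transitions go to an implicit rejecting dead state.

The only thing that matters is how many `a`s have appeared, reduced mod 2. Use one state per residue: q0 for 0, …, q1 for 1. Reading `a` moves to the next residue; anything else stays put. q1 is accepting.
        a   b   c  
>  q0   q1  q0  q0 
 * q1   q0  q1  q1 
(> = start, * = accepting)

start=q0; accept=q1; q0-a>q1; q0-b>q0; q0-c>q0; q1-a>q0; q1-b>q1; q1-c>q1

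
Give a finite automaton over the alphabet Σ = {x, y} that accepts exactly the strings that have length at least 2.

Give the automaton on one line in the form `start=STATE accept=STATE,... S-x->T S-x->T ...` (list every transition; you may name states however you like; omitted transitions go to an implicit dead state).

start=S0 accept=S2,S3 S0-x->S1 S0-y->S1 S1-x->S2 S1-y->S2 S2-x->S3 S2-y->S3 S3-x->S3 S3-y->S3

We only need to distinguish lengths 0, 1, …, 2, and '>2'. Chain S0 → S1 → S2 → S3 on every symbol, with S3 looping. Accepting states: {S2, S3}.
4 states suffice.
        x   y  
>  S0   S1  S1 
   S1   S2  S2 
 * S2   S3  S3 
 * S3   S3  S3 
(> = start, * = accepting)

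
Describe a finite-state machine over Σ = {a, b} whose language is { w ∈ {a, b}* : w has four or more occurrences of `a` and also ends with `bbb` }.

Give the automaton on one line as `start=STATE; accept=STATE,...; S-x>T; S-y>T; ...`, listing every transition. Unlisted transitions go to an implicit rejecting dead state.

start=S0; accept=S7; S0-a>S1; S0-b>S0; S1-a>S2; S1-b>S1; S2-a>S3; S2-b>S2; S3-a>S4; S3-b>S3; S4-a>S4; S4-b>S5; S5-a>S4; S5-b>S6; S6-a>S4; S6-b>S7; S7-a>S4; S7-b>S7

Build one automaton per condition and run them in lockstep. One (6 states) tracks the count of `a`s, saturating at 5; the other (4 states) tracks how much of the suffix `bbb` has currently been matched. Each combined state is a pair, one component from each; accept when both components accept. Equivalent product states are then merged.
An 8-state machine:
        a   b  
>  S0   S1  S0 
   S1   S2  S1 
   S2   S3  S2 
   S3   S4  S3 
   S4   S4  S5 
   S5   S4  S6 
   S6   S4  S7 
 * S7   S4  S7 
(> = start, * = accepting)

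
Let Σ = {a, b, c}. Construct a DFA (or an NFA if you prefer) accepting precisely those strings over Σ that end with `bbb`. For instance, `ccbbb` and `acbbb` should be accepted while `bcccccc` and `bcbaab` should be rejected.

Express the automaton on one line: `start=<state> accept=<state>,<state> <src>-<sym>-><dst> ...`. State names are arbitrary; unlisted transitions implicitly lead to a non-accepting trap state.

Remember how much of `bbb` the current input suffix matches. State q0 means no match yet; q1 means the last symbol is `b`; q2 means the last 2 symbols are `bb`; q3 means the last 3 symbols are `bbb`. Only q3 accepts. On a mismatch, fall back to the longest proper suffix that is still a prefix of `bbb`.
A 4-state machine:
        a   b   c  
>  q0   q0  q1  q0 
   q1   q0  q2  q0 
   q2   q0  q3  q0 
 * q3   q0  q3  q0 
(> = start, * = accepting)

start=q0 accept=q3 q0-a->q0 q0-b->q1 q0-c->q0 q1-a->q0 q1-b->q2 q1-c->q0 q2-a->q0 q2-b->q3 q2-c->q0 q3-a->q0 q3-b->q3 q3-c->q0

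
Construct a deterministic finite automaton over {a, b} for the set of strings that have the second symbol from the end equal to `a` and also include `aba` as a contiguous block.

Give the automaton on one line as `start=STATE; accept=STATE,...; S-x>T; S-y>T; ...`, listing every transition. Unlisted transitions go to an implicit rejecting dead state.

Handle the two conditions separately and then intersect. One (7 states) tracks the last 2 symbols read; the other (4 states) tracks whether and how much of `aba` has been seen. Each combined state is a pair, one component from each; accept when both components accept.
11 states suffice.
          a    b  
>  s0     s1   s2 
   s1     s3   s4 
   s2     s5   s6 
   s3     s3   s4 
   s4     s7   s6 
   s5     s3   s4 
   s6     s5   s6 
   s7     s8   s9 
 * s8     s8   s9 
 * s9     s7  s10 
   s10    s7  s10 
(> = start, * = accepting)

start=s0; accept=s8,s9; s0-a>s1; s0-b>s2; s1-a>s3; s1-b>s4; s2-a>s5; s2-b>s6; s3-a>s3; s3-b>s4; s4-a>s7; s4-b>s6; s5-a>s3; s5-b>s4; s6-a>s5; s6-b>s6; s7-a>s8; s7-b>s9; s8-a>s8; s8-b>s9; s9-a>s7; s9-b>s10; s10-a>s7; s10-b>s10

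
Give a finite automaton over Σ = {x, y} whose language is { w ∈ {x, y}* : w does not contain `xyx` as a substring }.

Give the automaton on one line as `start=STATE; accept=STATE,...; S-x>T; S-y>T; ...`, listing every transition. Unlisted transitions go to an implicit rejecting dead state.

This is the complement of 'contains `xyx`'. Use the same substring-matching states — q0 through q3 holding how much of `xyx` has just been matched — but flip the accepting set: everything except the trap q3 accepts.
A 4-state machine:
        x   y  
>* q0   q1  q0 
 * q1   q1  q2 
 * q2   q3  q0 
   q3   q3  q3 
(> = start, * = accepting)

start=q0; accept=q0,q1,q2; q0-x>q1; q0-y>q0; q1-x>q1; q1-y>q2; q2-x>q3; q2-y>q0; q3-x>q3; q3-y>q3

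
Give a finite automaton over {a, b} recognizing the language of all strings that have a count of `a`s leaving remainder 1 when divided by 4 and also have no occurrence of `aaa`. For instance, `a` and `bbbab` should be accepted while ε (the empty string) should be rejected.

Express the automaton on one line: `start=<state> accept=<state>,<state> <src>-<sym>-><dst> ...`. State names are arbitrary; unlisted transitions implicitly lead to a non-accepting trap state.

Run two small machines in parallel and take their product. One (4 states) tracks the count of `a`s modulo 4; the other (4 states) tracks partial matches of the forbidden pattern `aaa`. Each combined state is a pair, one component from each; accept when both components accept. After merging equivalent states the machine shrinks.
          a    b  
>  q0     q1   q0 
 * q1     q2   q3 
   q2     q4   q5 
 * q3     q6   q3 
   q4     q4   q4 
   q5     q7   q5 
   q6     q8   q5 
   q7     q9  q10 
   q8     q4  q10 
   q9     q4   q0 
   q10   q11  q10 
   q11   q12   q0 
 * q12    q4   q3 
(> = start, * = accepting)

start=q0 accept=q1,q3,q12 q0-a->q1 q0-b->q0 q1-a->q2 q1-b->q3 q2-a->q4 q2-b->q5 q3-a->q6 q3-b->q3 q4-a->q4 q4-b->q4 q5-a->q7 q5-b->q5 q6-a->q8 q6-b->q5 q7-a->q9 q7-b->q10 q8-a->q4 q8-b->q10 q9-a->q4 q9-b->q0 q10-a->q11 q10-b->q10 q11-a->q12 q11-b->q0 q12-a->q4 q12-b->q3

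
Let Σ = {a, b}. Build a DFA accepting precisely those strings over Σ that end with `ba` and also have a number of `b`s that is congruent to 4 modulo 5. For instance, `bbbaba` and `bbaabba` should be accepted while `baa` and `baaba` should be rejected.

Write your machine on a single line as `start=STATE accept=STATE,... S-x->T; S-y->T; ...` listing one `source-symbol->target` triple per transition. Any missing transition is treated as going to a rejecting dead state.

Build one automaton per condition and run them in lockstep. One (3 states) tracks how much of the suffix `ba` has currently been matched; the other (5 states) tracks the count of `b`s modulo 5. Each combined state is a pair, one component from each; accept when both components accept. Equivalent product states are then merged.
With 7 states:
        a   b  
>  q0   q0  q1 
   q1   q1  q2 
   q2   q2  q3 
   q3   q3  q4 
   q4   q5  q0 
 * q5   q6  q0 
   q6   q6  q0 
(> = start, * = accepting)

start=q0; accept=q5; q0-a->q0; q0-b->q1; q1-a->q1; q1-b->q2; q2-a->q2; q2-b->q3; q3-a->q3; q3-b->q4; q4-a->q5; q4-b->q0; q5-a->q6; q5-b->q0; q6-a->q6; q6-b->q0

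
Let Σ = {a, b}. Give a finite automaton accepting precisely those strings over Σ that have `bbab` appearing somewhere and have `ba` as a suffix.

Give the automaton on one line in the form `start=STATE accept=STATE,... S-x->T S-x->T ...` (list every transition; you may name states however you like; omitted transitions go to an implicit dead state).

Handle the two conditions separately and then intersect. One (5 states) tracks whether and how much of `bbab` has been seen; the other (3 states) tracks how much of the suffix `ba` has currently been matched. Each combined state is a pair, one component from each; accept when both components accept. Equivalent product states are then merged.
With 7 states:
        a   b  
>  s0   s0  s1 
   s1   s0  s2 
   s2   s3  s2 
   s3   s0  s4 
   s4   s5  s4 
 * s5   s6  s4 
   s6   s6  s4 
(> = start, * = accepting)

start=s0 accept=s5 s0-a->s0 s0-b->s1 s1-a->s0 s1-b->s2 s2-a->s3 s2-b->s2 s3-a->s0 s3-b->s4 s4-a->s5 s4-b->s4 s5-a->s6 s5-b->s4 s6-a->s6 s6-b->s4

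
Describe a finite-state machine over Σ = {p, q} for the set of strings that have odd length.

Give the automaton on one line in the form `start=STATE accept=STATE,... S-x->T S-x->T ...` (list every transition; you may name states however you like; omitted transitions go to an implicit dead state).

start=s0 accept=s1 s0-p->s1 s0-q->s1 s1-p->s0 s1-q->s0

Count input length modulo 2: every symbol advances one step around the cycle s0 → s1 → s0. Accept at s1.
2 states suffice.
        p   q  
>  s0   s1  s1 
 * s1   s0  s0 
(> = start, * = accepting)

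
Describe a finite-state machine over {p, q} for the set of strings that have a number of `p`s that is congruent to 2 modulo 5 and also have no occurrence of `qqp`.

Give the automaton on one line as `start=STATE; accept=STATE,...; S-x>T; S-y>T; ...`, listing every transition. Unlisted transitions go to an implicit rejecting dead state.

start=S0; accept=S3,S7,S12; S0-p>S1; S0-q>S2; S1-p>S3; S1-q>S4; S2-p>S1; S2-q>S5; S3-p>S6; S3-q>S7; S4-p>S3; S4-q>S8; S5-p>S9; S5-q>S5; S6-p>S10; S6-q>S11; S7-p>S6; S7-q>S12; S8-p>S13; S8-q>S8; S9-p>S13; S9-q>S9; S10-p>S0; S10-q>S14; S11-p>S10; S11-q>S15; S12-p>S16; S12-q>S12; S13-p>S16; S13-q>S13; S14-p>S0; S14-q>S17; S15-p>S18; S15-q>S15; S16-p>S18; S16-q>S16; S17-p>S19; S17-q>S17; S18-p>S19; S18-q>S18; S19-p>S9; S19-q>S19

Build one automaton per condition and run them in lockstep. One (5 states) tracks the count of `p`s modulo 5; the other (4 states) tracks partial matches of the forbidden pattern `qqp`. Each combined state is a pair, one component from each; accept when both components accept.
A 20-state machine:
          p    q  
>  S0     S1   S2 
   S1     S3   S4 
   S2     S1   S5 
 * S3     S6   S7 
   S4     S3   S8 
   S5     S9   S5 
   S6    S10  S11 
 * S7     S6  S12 
   S8    S13   S8 
   S9    S13   S9 
   S10    S0  S14 
   S11   S10  S15 
 * S12   S16  S12 
   S13   S16  S13 
   S14    S0  S17 
   S15   S18  S15 
   S16   S18  S16 
   S17   S19  S17 
   S18   S19  S18 
   S19    S9  S19 
(> = start, * = accepting)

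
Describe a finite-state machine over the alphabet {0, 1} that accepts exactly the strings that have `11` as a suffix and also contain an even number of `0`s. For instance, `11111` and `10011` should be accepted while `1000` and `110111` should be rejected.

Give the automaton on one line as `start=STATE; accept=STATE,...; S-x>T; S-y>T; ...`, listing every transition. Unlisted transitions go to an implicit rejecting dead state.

Handle the two conditions separately and then intersect. The first has 3 states tracking how much of the suffix `11` has currently been matched; the second has 2 states tracking the count of `0`s modulo 2. A product state is a pair (one from each), accepting exactly when both do. Minimizing collapses redundant product states.
With 4 states:
        0   1  
>  q0   q1  q2 
   q1   q0  q1 
   q2   q1  q3 
 * q3   q1  q3 
(> = start, * = accepting)

start=q0; accept=q3; q0-0>q1; q0-1>q2; q1-0>q0; q1-1>q1; q2-0>q1; q2-1>q3; q3-0>q1; q3-1>q3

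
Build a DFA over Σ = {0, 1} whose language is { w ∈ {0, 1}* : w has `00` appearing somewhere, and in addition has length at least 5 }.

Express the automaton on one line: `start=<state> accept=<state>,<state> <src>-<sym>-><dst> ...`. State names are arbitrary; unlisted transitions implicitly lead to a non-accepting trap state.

Run two small machines in parallel and take their product. The first has 3 states tracking whether and how much of `00` has been seen; the second has 7 states tracking the input length, saturating at 6. A product state is a pair (one from each), accepting exactly when both do.
          0    1  
>  q0     q1   q2 
   q1     q3   q4 
   q2     q5   q4 
   q3     q6   q6 
   q4     q7   q8 
   q5     q6   q8 
   q6     q9   q9 
   q7     q9  q10 
   q8    q11  q10 
   q9    q12  q12 
   q10   q13  q14 
   q11   q12  q14 
 * q12   q15  q15 
   q13   q15  q16 
   q14   q17  q16 
 * q15   q15  q15 
   q16   q17  q16 
   q17   q15  q16 
(> = start, * = accepting)

start=q0 accept=q12,q15 q0-0->q1 q0-1->q2 q1-0->q3 q1-1->q4 q2-0->q5 q2-1->q4 q3-0->q6 q3-1->q6 q4-0->q7 q4-1->q8 q5-0->q6 q5-1->q8 q6-0->q9 q6-1->q9 q7-0->q9 q7-1->q10 q8-0->q11 q8-1->q10 q9-0->q12 q9-1->q12 q10-0->q13 q10-1->q14 q11-0->q12 q11-1->q14 q12-0->q15 q12-1->q15 q13-0->q15 q13-1->q16 q14-0->q17 q14-1->q16 q15-0->q15 q15-1->q15 q16-0->q17 q16-1->q16 q17-0->q15 q17-1->q16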